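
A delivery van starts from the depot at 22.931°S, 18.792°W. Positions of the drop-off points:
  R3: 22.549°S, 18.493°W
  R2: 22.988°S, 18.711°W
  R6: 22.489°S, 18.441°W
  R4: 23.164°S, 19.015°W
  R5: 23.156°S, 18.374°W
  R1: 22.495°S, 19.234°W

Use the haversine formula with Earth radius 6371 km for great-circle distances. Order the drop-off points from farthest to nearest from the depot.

Distance from the depot at 22.931°S, 18.792°W to each:
R1 22.495°S, 19.234°W: 66.4 km
R6 22.489°S, 18.441°W: 60.9 km
R3 22.549°S, 18.493°W: 52.4 km
R5 23.156°S, 18.374°W: 49.6 km
R4 23.164°S, 19.015°W: 34.5 km
R2 22.988°S, 18.711°W: 10.4 km

R1, R6, R3, R5, R4, R2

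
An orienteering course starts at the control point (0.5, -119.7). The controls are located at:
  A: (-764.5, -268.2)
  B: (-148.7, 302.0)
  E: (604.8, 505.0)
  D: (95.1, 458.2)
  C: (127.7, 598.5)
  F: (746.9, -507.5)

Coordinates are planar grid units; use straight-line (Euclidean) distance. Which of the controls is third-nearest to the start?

C

Distances from the start ((0.5, -119.7)):
B: 447.3
D: 585.6
C: 729.4
A: 779.3
F: 841.1
E: 869.2
The third-nearest is C at 729.4.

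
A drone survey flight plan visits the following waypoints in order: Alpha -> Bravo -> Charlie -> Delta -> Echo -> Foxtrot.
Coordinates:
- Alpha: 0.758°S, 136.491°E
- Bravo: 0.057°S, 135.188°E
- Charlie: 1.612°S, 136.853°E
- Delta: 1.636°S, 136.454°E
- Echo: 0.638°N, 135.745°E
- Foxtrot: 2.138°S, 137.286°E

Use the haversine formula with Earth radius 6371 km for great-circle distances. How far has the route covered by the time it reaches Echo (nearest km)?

727 km

Leg distances:
Alpha→Bravo: 164.5 km  (cumulative 164.5 km)
Bravo→Charlie: 253.3 km  (cumulative 417.8 km)
Charlie→Delta: 44.4 km  (cumulative 462.3 km)
Delta→Echo: 264.9 km  (cumulative 727.1 km)
Cumulative distance at Echo ≈ 727 km.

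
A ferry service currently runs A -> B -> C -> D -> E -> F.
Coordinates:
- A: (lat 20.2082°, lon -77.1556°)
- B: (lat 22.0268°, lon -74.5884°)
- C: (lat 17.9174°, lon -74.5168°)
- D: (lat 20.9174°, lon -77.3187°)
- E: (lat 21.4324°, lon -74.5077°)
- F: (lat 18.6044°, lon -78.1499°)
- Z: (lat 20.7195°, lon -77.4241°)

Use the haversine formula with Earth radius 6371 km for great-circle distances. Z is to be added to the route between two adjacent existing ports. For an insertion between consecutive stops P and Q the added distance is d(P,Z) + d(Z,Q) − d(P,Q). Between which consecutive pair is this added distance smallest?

between C and D

Added distance for inserting Z between each consecutive pair:
A–B: 56.6 km
B–C: 306.7 km
C–D: 16.1 km
D–E: 40.3 km
E–F: 66.4 km
Smallest added distance is 16.1 km, inserting between C and D.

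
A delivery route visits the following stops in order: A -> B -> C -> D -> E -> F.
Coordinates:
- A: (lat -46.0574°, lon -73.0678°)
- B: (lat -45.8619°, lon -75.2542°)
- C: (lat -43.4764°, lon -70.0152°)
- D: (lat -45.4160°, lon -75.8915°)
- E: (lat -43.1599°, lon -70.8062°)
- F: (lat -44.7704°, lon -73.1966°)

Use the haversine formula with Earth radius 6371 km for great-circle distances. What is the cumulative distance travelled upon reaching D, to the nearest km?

1176 km

Leg distances:
A→B: 170.4 km  (cumulative 170.4 km)
B→C: 491.8 km  (cumulative 662.2 km)
C→D: 513.8 km  (cumulative 1175.9 km)
Cumulative distance at D ≈ 1176 km.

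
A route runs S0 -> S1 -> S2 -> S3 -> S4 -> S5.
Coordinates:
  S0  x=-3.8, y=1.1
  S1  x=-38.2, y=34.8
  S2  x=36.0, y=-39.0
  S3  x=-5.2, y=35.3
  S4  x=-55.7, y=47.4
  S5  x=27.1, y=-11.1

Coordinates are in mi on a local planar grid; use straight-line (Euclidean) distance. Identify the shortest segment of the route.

S0–S1

Leg distances:
S0→S1: 48.2 mi
S1→S2: 104.7 mi
S2→S3: 85.0 mi
S3→S4: 51.9 mi
S4→S5: 101.4 mi
The shortest leg is S0–S1 at 48.2 mi.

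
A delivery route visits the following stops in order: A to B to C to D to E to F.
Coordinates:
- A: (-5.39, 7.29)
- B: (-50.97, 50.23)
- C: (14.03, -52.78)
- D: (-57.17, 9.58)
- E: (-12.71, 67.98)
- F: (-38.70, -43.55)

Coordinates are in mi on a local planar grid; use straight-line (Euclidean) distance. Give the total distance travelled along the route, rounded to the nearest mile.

Leg distances:
A→B: 62.6 mi  (cumulative 62.6 mi)
B→C: 121.8 mi  (cumulative 184.4 mi)
C→D: 94.6 mi  (cumulative 279.1 mi)
D→E: 73.4 mi  (cumulative 352.5 mi)
E→F: 114.5 mi  (cumulative 467.0 mi)
Total route length ≈ 467 mi.

467 mi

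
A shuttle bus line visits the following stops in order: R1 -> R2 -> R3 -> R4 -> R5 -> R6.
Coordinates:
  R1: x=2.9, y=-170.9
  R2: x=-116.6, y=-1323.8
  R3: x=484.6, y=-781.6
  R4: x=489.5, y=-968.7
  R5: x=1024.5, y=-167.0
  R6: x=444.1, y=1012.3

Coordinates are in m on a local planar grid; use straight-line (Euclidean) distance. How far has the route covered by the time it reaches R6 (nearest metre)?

4434 m

Leg distances:
R1→R2: 1159.1 m  (cumulative 1159.1 m)
R2→R3: 809.6 m  (cumulative 1968.7 m)
R3→R4: 187.2 m  (cumulative 2155.8 m)
R4→R5: 963.8 m  (cumulative 3119.6 m)
R5→R6: 1314.4 m  (cumulative 4434.0 m)
Cumulative distance at R6 ≈ 4434 m.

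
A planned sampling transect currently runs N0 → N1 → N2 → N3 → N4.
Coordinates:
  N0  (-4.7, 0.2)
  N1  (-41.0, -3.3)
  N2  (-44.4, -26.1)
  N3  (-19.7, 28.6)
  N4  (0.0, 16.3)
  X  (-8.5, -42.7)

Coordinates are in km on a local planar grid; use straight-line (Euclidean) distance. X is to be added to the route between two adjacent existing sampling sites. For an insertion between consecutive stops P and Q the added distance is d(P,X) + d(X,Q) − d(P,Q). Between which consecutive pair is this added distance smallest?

between N2 and N3

Added distance for inserting X between each consecutive pair:
N0–N1: 57.7 km
N1–N2: 67.6 km
N2–N3: 51.7 km
N3–N4: 108.6 km
Smallest added distance is 51.7 km, inserting between N2 and N3.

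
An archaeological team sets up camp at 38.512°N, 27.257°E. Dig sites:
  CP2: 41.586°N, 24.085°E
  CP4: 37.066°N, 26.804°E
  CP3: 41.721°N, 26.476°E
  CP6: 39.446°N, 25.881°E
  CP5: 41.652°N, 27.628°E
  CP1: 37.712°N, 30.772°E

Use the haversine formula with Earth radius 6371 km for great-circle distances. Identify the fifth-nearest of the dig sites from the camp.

Distance to each, sorted:
CP6: 157.9 km
CP4: 165.6 km
CP1: 320.1 km
CP5: 350.6 km
CP3: 362.9 km
CP2: 435.5 km
The fifth-nearest is CP3 at 362.9 km.

CP3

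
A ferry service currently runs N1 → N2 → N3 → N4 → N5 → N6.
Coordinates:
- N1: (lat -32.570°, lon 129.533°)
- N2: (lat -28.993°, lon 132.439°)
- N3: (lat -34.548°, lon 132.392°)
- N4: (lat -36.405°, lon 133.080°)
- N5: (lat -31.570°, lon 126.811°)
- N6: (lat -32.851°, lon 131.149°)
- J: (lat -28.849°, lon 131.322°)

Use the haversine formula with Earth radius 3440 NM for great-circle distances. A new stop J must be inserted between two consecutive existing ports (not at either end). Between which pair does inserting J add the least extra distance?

between N1 and N2

Added distance for inserting J between each consecutive pair:
N1–N2: 39.2 NM
N2–N3: 72.3 NM
N3–N4: 692.3 NM
N4–N5: 321.6 NM
N5–N6: 292.4 NM
Smallest added distance is 39.2 NM, inserting between N1 and N2.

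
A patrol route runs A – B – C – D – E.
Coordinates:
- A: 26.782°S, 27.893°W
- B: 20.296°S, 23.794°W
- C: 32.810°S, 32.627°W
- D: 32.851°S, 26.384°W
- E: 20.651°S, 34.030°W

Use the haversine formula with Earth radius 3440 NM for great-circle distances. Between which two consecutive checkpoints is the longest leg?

B–C

Leg distances:
A→B: 450.0 NM
B→C: 887.6 NM
C→D: 314.9 NM
D→E: 838.7 NM
The longest leg is B–C at 887.6 NM.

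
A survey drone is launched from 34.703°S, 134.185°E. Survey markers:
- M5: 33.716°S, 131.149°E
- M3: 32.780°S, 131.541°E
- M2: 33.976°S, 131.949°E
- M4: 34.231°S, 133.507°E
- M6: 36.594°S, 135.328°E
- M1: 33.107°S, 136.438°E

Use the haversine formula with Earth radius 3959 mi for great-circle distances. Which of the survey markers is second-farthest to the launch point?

M5

Distances from the launch point (34.703°S, 134.185°E):
M3: 201.8 mi
M5: 186.4 mi
M1: 169.9 mi
M6: 145.6 mi
M2: 137.1 mi
M4: 50.6 mi
The second-farthest is M5 at 186.4 mi.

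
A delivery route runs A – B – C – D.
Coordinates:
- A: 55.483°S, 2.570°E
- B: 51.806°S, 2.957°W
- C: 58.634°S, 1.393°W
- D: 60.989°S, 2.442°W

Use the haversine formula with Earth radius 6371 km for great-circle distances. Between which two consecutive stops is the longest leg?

Leg distances:
A→B: 547.3 km
B→C: 765.6 km
C→D: 268.3 km
The longest leg is B–C at 765.6 km.

B–C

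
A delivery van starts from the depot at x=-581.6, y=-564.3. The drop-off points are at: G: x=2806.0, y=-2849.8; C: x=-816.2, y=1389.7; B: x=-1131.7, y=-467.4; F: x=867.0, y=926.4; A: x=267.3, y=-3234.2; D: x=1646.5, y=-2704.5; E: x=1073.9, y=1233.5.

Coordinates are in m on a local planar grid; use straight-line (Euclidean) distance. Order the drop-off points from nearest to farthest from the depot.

Distance from the depot at x=-581.6, y=-564.3 to each:
B x=-1131.7, y=-467.4: 558.6 m
C x=-816.2, y=1389.7: 1968.0 m
F x=867.0, y=926.4: 2078.6 m
E x=1073.9, y=1233.5: 2443.9 m
A x=267.3, y=-3234.2: 2801.6 m
D x=1646.5, y=-2704.5: 3089.5 m
G x=2806.0, y=-2849.8: 4086.5 m

B, C, F, E, A, D, G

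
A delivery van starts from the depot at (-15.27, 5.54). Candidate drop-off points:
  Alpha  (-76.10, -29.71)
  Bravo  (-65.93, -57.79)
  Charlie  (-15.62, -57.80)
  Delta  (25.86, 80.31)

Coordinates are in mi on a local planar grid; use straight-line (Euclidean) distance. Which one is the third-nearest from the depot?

Distance to each, sorted:
Charlie: 63.3 mi
Alpha: 70.3 mi
Bravo: 81.1 mi
Delta: 85.3 mi
The third-nearest is Bravo at 81.1 mi.

Bravo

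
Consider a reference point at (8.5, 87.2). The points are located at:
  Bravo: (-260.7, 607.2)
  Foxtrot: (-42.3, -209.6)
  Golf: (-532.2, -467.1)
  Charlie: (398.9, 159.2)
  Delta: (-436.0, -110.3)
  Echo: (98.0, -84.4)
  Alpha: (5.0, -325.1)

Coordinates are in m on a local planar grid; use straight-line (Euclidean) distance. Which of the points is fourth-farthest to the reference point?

Distances from the reference point ((8.5, 87.2)):
Golf: 774.3 m
Bravo: 585.5 m
Delta: 486.4 m
Alpha: 412.3 m
Charlie: 397.0 m
Foxtrot: 301.1 m
Echo: 193.5 m
The fourth-farthest is Alpha at 412.3 m.

Alpha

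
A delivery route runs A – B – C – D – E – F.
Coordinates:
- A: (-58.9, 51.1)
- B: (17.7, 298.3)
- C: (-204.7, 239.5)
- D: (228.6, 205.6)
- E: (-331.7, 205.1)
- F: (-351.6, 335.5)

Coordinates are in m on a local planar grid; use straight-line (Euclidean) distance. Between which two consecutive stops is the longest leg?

D–E

Leg distances:
A→B: 258.8 m
B→C: 230.0 m
C→D: 434.6 m
D→E: 560.3 m
E→F: 131.9 m
The longest leg is D–E at 560.3 m.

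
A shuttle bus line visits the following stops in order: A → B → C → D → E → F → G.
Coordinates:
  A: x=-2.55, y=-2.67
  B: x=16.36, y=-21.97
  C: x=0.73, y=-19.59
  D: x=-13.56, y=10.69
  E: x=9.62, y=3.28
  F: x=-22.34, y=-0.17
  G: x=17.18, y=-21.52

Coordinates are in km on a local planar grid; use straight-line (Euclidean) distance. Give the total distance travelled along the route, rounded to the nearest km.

178 km

Leg distances:
A→B: 27.0 km  (cumulative 27.0 km)
B→C: 15.8 km  (cumulative 42.8 km)
C→D: 33.5 km  (cumulative 76.3 km)
D→E: 24.3 km  (cumulative 100.6 km)
E→F: 32.1 km  (cumulative 132.8 km)
F→G: 44.9 km  (cumulative 177.7 km)
Total route length ≈ 178 km.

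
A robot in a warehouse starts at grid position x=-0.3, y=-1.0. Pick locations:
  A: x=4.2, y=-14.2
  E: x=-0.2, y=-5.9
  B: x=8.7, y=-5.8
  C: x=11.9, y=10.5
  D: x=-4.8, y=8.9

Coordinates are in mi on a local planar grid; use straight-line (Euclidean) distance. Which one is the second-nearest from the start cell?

Distances from the start cell (x=-0.3, y=-1.0):
E: 4.9 mi
B: 10.2 mi
D: 10.9 mi
A: 13.9 mi
C: 16.8 mi
The second-nearest is B at 10.2 mi.

B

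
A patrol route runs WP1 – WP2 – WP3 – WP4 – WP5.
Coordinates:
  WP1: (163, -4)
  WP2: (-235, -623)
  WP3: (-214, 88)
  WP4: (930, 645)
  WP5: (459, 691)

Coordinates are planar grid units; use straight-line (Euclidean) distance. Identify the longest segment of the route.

WP3–WP4

Leg distances:
WP1→WP2: 735.9
WP2→WP3: 711.3
WP3→WP4: 1272.4
WP4→WP5: 473.2
The longest leg is WP3–WP4 at 1272.4.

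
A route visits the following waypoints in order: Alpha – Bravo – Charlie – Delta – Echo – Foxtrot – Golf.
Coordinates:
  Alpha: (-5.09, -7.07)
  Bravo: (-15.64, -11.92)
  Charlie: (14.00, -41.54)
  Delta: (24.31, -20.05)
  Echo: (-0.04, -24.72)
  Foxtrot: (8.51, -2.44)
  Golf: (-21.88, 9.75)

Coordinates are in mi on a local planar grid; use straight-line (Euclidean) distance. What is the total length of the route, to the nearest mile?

Leg distances:
Alpha→Bravo: 11.6 mi  (cumulative 11.6 mi)
Bravo→Charlie: 41.9 mi  (cumulative 53.5 mi)
Charlie→Delta: 23.8 mi  (cumulative 77.3 mi)
Delta→Echo: 24.8 mi  (cumulative 102.1 mi)
Echo→Foxtrot: 23.9 mi  (cumulative 126.0 mi)
Foxtrot→Golf: 32.7 mi  (cumulative 158.8 mi)
Total route length ≈ 159 mi.

159 mi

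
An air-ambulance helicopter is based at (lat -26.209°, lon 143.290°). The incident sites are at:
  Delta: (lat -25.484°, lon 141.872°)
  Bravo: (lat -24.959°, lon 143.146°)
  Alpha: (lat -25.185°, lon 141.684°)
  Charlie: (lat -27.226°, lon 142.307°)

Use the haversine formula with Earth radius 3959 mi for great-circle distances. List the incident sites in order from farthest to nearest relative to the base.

Alpha, Delta, Charlie, Bravo

Computing each great-circle distance from (lat -26.209°, lon 143.290°):
Alpha (lat -25.185°, lon 141.684°): 122.5 mi
Delta (lat -25.484°, lon 141.872°): 101.4 mi
Charlie (lat -27.226°, lon 142.307°): 92.8 mi
Bravo (lat -24.959°, lon 143.146°): 86.8 mi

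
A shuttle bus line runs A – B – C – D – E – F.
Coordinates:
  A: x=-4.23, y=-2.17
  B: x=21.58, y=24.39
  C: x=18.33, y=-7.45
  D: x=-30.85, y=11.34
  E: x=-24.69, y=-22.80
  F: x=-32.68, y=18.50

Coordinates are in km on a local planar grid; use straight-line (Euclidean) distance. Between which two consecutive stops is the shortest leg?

Leg distances:
A→B: 37.0 km
B→C: 32.0 km
C→D: 52.6 km
D→E: 34.7 km
E→F: 42.1 km
The shortest leg is B–C at 32.0 km.

B–C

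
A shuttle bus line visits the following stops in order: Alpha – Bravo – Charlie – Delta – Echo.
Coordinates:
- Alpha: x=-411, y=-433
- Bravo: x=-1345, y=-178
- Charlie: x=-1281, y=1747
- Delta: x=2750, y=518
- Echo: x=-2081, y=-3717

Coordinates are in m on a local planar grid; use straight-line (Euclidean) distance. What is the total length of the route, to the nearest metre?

Leg distances:
Alpha→Bravo: 968.2 m  (cumulative 968.2 m)
Bravo→Charlie: 1926.1 m  (cumulative 2894.2 m)
Charlie→Delta: 4214.2 m  (cumulative 7108.4 m)
Delta→Echo: 6424.5 m  (cumulative 13532.9 m)
Total route length ≈ 13533 m.

13533 m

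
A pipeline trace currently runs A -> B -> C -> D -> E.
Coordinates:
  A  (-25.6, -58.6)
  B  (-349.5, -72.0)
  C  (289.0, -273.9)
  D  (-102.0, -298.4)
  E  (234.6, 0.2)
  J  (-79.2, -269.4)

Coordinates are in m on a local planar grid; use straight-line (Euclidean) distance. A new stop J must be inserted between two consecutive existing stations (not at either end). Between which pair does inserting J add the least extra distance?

between D and E

Added distance for inserting J between each consecutive pair:
A–B: 228.0 m
B–C: 33.3 m
C–D: 13.4 m
D–E: 0.6 m
Smallest added distance is 0.6 m, inserting between D and E.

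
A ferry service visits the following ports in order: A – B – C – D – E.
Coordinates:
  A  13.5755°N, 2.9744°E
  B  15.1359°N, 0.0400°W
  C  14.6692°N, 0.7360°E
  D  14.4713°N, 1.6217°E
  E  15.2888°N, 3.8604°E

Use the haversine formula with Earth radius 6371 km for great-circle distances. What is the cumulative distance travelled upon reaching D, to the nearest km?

Leg distances:
A→B: 368.2 km  (cumulative 368.2 km)
B→C: 98.2 km  (cumulative 466.4 km)
C→D: 97.8 km  (cumulative 564.2 km)
Cumulative distance at D ≈ 564 km.

564 km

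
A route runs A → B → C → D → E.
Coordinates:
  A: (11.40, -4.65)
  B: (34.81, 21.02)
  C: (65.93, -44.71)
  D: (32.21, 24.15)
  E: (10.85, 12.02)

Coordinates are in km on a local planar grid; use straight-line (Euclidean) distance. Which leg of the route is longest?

C–D

Leg distances:
A→B: 34.7 km
B→C: 72.7 km
C→D: 76.7 km
D→E: 24.6 km
The longest leg is C–D at 76.7 km.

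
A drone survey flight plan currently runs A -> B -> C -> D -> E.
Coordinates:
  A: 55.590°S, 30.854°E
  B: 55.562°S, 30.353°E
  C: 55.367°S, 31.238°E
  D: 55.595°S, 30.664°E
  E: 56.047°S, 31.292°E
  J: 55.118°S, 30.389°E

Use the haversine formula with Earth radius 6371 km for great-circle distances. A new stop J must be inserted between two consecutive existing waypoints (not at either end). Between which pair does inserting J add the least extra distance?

Added distance for inserting J between each consecutive pair:
A–B: 77.9 km
B–C: 50.1 km
C–D: 72.2 km
D–E: 109.9 km
Smallest added distance is 50.1 km, inserting between B and C.

between B and C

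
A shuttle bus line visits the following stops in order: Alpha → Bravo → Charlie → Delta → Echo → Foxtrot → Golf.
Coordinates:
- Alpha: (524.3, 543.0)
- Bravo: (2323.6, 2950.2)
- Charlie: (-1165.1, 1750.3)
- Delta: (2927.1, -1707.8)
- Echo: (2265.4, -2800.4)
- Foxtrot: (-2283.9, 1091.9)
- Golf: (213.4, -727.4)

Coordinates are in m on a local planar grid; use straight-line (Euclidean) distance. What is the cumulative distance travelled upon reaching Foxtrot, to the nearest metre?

19317 m

Leg distances:
Alpha→Bravo: 3005.3 m  (cumulative 3005.3 m)
Bravo→Charlie: 3689.3 m  (cumulative 6694.6 m)
Charlie→Delta: 5357.7 m  (cumulative 12052.3 m)
Delta→Echo: 1277.3 m  (cumulative 13329.6 m)
Echo→Foxtrot: 5987.2 m  (cumulative 19316.8 m)
Cumulative distance at Foxtrot ≈ 19317 m.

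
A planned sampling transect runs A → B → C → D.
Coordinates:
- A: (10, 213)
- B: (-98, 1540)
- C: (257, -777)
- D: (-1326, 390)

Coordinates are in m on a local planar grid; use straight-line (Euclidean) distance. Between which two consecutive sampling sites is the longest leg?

Leg distances:
A→B: 1331.4 m
B→C: 2344.0 m
C→D: 1966.7 m
The longest leg is B–C at 2344.0 m.

B–C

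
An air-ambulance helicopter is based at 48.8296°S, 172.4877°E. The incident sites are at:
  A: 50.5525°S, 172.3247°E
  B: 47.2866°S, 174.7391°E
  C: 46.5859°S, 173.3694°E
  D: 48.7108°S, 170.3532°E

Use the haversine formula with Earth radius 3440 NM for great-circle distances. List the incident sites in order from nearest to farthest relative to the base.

D, A, B, C

Computing each great-circle distance from 48.8296°S, 172.4877°E:
D 48.7108°S, 170.3532°E: 84.8 NM
A 50.5525°S, 172.3247°E: 103.6 NM
B 47.2866°S, 174.7391°E: 129.4 NM
C 46.5859°S, 173.3694°E: 139.3 NM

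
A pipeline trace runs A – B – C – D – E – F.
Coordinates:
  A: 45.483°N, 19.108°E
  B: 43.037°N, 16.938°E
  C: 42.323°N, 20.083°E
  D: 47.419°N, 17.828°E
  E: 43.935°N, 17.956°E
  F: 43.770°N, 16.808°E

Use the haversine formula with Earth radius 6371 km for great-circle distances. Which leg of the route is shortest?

Leg distances:
A→B: 322.2 km
B→C: 269.0 km
C→D: 593.8 km
D→E: 387.5 km
E→F: 93.9 km
The shortest leg is E–F at 93.9 km.

E–F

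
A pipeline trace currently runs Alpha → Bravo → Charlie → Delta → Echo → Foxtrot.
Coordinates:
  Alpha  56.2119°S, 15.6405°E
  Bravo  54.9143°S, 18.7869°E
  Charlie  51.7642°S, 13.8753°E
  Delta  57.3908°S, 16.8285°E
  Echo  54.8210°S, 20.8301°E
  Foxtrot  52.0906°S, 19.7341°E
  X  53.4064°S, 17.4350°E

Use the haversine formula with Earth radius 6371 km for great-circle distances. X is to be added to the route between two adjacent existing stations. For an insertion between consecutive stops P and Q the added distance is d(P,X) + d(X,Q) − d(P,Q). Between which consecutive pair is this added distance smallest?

Added distance for inserting X between each consecutive pair:
Alpha–Bravo: 277.0 km
Bravo–Charlie: 12.9 km
Charlie–Delta: 92.8 km
Delta–Echo: 337.8 km
Echo–Foxtrot: 172.2 km
Smallest added distance is 12.9 km, inserting between Bravo and Charlie.

between Bravo and Charlie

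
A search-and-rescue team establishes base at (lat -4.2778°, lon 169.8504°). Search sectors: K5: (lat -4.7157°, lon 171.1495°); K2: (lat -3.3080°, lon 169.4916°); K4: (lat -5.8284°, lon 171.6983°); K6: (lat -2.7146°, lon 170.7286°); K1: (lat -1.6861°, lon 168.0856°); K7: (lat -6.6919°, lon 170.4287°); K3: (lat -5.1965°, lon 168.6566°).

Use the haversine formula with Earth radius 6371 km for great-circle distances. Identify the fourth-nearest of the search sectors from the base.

K6

Distances from the base ((lat -4.2778°, lon 169.8504°)):
K2: 115.0 km
K5: 152.0 km
K3: 167.1 km
K6: 199.3 km
K4: 267.6 km
K7: 276.0 km
K1: 348.5 km
The fourth-nearest is K6 at 199.3 km.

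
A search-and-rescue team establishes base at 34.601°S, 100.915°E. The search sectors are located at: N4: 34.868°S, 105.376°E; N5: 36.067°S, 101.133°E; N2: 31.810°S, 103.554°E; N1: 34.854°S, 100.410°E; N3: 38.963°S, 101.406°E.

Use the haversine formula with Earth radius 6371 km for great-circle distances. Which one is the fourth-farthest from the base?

Distances from the base (34.601°S, 100.915°E):
N3: 487.0 km
N4: 408.7 km
N2: 395.7 km
N5: 164.2 km
N1: 54.0 km
The fourth-farthest is N5 at 164.2 km.

N5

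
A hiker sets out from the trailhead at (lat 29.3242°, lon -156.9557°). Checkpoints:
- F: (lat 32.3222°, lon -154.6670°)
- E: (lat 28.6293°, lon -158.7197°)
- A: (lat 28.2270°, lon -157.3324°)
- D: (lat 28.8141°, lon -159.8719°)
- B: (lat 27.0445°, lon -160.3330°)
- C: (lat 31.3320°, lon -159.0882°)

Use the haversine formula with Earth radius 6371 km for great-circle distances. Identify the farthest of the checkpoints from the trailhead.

Distance to each, sorted:
B: 416.9 km
F: 398.6 km
C: 302.9 km
D: 289.0 km
E: 188.2 km
A: 127.4 km
The farthest is B at 416.9 km.

B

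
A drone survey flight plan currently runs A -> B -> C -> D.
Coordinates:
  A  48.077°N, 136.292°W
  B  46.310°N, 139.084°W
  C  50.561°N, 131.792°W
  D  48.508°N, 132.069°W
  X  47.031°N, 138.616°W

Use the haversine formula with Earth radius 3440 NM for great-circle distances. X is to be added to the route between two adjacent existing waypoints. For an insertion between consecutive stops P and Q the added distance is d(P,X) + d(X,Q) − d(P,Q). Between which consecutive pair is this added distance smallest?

between B and C

Added distance for inserting X between each consecutive pair:
A–B: 4.9 NM
B–C: 4.0 NM
C–D: 497.8 NM
Smallest added distance is 4.0 NM, inserting between B and C.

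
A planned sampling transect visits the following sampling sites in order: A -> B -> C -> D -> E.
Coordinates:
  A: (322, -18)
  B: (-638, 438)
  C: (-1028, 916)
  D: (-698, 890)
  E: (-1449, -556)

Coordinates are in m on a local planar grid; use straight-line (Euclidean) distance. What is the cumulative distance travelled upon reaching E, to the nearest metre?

Leg distances:
A→B: 1062.8 m  (cumulative 1062.8 m)
B→C: 616.9 m  (cumulative 1679.7 m)
C→D: 331.0 m  (cumulative 2010.7 m)
D→E: 1629.4 m  (cumulative 3640.1 m)
Cumulative distance at E ≈ 3640 m.

3640 m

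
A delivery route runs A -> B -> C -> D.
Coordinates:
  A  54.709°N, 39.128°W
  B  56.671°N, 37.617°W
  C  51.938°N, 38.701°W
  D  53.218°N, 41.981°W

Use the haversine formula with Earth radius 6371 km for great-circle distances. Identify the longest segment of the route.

Leg distances:
A→B: 237.8 km
B→C: 530.9 km
C→D: 263.4 km
The longest leg is B–C at 530.9 km.

B–C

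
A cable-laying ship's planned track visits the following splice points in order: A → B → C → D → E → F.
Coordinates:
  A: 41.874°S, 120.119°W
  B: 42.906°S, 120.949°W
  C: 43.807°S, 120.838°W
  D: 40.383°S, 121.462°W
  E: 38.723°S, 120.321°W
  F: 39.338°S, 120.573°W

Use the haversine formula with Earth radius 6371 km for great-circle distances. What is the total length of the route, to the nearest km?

Leg distances:
A→B: 133.5 km  (cumulative 133.5 km)
B→C: 100.6 km  (cumulative 234.1 km)
C→D: 384.2 km  (cumulative 618.3 km)
D→E: 208.9 km  (cumulative 827.1 km)
E→F: 71.8 km  (cumulative 898.9 km)
Total route length ≈ 899 km.

899 km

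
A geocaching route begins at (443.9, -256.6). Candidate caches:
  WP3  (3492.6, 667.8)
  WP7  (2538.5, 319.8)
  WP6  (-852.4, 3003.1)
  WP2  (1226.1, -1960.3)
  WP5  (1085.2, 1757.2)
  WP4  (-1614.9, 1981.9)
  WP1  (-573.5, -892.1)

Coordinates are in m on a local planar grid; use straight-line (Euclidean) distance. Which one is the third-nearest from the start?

Distance to each, sorted:
WP1: 1199.6 m
WP2: 1874.7 m
WP5: 2113.4 m
WP7: 2172.5 m
WP4: 3041.3 m
WP3: 3185.8 m
WP6: 3508.0 m
The third-nearest is WP5 at 2113.4 m.

WP5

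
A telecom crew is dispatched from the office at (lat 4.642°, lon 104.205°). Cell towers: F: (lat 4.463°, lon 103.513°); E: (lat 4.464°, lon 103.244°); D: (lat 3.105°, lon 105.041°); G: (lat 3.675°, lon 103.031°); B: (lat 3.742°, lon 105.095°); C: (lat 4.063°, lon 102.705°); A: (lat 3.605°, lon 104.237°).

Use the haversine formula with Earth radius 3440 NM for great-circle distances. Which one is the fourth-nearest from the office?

B

Distances from the office ((lat 4.642°, lon 104.205°)):
F: 42.8 NM
E: 58.5 NM
A: 62.3 NM
B: 75.9 NM
G: 91.2 NM
C: 96.3 NM
D: 105.0 NM
The fourth-nearest is B at 75.9 NM.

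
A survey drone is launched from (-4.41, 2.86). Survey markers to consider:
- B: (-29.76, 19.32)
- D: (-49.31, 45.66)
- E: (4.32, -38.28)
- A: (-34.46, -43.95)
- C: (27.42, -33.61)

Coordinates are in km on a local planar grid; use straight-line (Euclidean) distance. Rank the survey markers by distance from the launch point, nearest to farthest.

Distance from the launch point at (-4.41, 2.86) to each:
B (-29.76, 19.32): 30.2 km
E (4.32, -38.28): 42.1 km
C (27.42, -33.61): 48.4 km
A (-34.46, -43.95): 55.6 km
D (-49.31, 45.66): 62.0 km

B, E, C, A, D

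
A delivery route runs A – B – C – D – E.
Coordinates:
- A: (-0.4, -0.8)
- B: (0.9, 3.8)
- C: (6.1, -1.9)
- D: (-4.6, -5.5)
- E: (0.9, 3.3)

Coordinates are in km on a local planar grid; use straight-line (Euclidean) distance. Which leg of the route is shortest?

A–B

Leg distances:
A→B: 4.8 km
B→C: 7.7 km
C→D: 11.3 km
D→E: 10.4 km
The shortest leg is A–B at 4.8 km.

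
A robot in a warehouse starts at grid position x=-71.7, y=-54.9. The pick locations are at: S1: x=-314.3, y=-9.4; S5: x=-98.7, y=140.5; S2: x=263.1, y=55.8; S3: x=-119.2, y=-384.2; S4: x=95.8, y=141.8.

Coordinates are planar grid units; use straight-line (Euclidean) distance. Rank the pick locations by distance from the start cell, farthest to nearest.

Computing each straight-line distance from x=-71.7, y=-54.9:
S2 x=263.1, y=55.8: 352.6
S3 x=-119.2, y=-384.2: 332.7
S4 x=95.8, y=141.8: 258.4
S1 x=-314.3, y=-9.4: 246.8
S5 x=-98.7, y=140.5: 197.3

S2, S3, S4, S1, S5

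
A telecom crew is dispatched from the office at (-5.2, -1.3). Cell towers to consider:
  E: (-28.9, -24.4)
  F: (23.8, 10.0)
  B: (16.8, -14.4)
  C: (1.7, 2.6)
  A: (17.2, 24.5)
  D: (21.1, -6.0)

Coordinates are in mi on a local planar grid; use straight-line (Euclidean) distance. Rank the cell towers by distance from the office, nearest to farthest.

Distances from the office:
C (1.7, 2.6): 7.9 mi
B (16.8, -14.4): 25.6 mi
D (21.1, -6.0): 26.7 mi
F (23.8, 10.0): 31.1 mi
E (-28.9, -24.4): 33.1 mi
A (17.2, 24.5): 34.2 mi

C, B, D, F, E, A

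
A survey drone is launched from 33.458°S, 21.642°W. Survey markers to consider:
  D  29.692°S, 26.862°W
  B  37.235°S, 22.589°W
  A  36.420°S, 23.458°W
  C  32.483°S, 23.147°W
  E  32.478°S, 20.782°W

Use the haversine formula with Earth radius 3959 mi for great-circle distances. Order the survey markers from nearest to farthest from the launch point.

Computing each great-circle distance from 33.458°S, 21.642°W:
E 32.478°S, 20.782°W: 84.1 mi
C 32.483°S, 23.147°W: 110.2 mi
A 36.420°S, 23.458°W: 229.0 mi
B 37.235°S, 22.589°W: 266.4 mi
D 29.692°S, 26.862°W: 402.6 mi

E, C, A, B, D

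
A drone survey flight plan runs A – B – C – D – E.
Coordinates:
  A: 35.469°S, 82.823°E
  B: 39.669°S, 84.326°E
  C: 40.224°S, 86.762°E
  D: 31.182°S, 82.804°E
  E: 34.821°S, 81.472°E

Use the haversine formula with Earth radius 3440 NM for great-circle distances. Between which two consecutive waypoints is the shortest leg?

B–C

Leg distances:
A→B: 262.1 NM
B→C: 117.0 NM
C→D: 576.0 NM
D→E: 228.5 NM
The shortest leg is B–C at 117.0 NM.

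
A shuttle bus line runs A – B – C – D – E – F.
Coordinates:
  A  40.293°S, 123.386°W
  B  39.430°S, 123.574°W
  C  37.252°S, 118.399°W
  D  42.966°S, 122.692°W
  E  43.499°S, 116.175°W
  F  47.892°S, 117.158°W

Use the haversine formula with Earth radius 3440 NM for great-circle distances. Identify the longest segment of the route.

Leg distances:
A→B: 52.5 NM
B→C: 276.5 NM
C→D: 395.5 NM
D→E: 286.8 NM
E→F: 266.9 NM
The longest leg is C–D at 395.5 NM.

C–D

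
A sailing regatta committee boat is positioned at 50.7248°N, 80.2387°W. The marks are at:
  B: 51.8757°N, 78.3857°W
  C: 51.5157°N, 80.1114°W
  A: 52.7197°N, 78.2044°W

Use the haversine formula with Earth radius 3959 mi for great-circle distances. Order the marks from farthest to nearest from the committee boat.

A, B, C

Distances from the committee boat:
A 52.7197°N, 78.2044°W: 163.0 mi
B 51.8757°N, 78.3857°W: 112.8 mi
C 51.5157°N, 80.1114°W: 54.9 mi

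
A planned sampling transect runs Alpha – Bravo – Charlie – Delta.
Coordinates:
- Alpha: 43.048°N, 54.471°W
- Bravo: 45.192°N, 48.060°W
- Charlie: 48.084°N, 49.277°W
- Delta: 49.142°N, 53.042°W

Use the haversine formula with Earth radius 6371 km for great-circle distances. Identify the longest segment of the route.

Alpha–Bravo

Leg distances:
Alpha→Bravo: 564.3 km
Bravo→Charlie: 334.7 km
Charlie→Delta: 300.7 km
The longest leg is Alpha–Bravo at 564.3 km.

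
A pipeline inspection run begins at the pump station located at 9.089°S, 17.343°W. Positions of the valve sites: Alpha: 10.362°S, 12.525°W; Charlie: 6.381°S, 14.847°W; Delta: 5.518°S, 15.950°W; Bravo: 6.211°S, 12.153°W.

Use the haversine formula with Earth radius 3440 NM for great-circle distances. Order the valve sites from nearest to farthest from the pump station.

Charlie, Delta, Alpha, Bravo

Distances from the pump station:
Charlie 6.381°S, 14.847°W: 220.2 NM
Delta 5.518°S, 15.950°W: 229.9 NM
Alpha 10.362°S, 12.525°W: 295.2 NM
Bravo 6.211°S, 12.153°W: 353.9 NM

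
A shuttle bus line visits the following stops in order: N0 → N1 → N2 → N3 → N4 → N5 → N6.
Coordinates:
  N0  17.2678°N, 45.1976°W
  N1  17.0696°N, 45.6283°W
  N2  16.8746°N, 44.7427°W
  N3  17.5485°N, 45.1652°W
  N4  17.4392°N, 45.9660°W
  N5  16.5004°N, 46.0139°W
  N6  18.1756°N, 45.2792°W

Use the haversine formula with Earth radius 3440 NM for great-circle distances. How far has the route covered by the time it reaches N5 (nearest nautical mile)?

Leg distances:
N0→N1: 27.4 NM  (cumulative 27.4 NM)
N1→N2: 52.2 NM  (cumulative 79.6 NM)
N2→N3: 47.2 NM  (cumulative 126.8 NM)
N3→N4: 46.3 NM  (cumulative 173.1 NM)
N4→N5: 56.4 NM  (cumulative 229.5 NM)
Cumulative distance at N5 ≈ 230 NM.

230 NM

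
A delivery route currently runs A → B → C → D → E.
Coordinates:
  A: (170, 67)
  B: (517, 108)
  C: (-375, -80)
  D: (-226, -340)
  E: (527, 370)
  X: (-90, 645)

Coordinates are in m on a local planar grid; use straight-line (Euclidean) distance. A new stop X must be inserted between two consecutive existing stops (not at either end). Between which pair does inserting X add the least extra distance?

between D and E

Added distance for inserting X between each consecutive pair:
A–B: 1094.8 m
B–C: 677.9 m
C–D: 1473.7 m
D–E: 634.9 m
Smallest added distance is 634.9 m, inserting between D and E.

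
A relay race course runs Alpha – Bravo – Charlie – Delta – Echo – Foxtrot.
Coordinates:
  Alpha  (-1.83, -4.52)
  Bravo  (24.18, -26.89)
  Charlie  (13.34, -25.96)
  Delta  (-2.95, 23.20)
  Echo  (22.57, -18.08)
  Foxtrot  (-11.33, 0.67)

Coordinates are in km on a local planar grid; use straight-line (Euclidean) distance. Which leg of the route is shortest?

Leg distances:
Alpha→Bravo: 34.3 km
Bravo→Charlie: 10.9 km
Charlie→Delta: 51.8 km
Delta→Echo: 48.5 km
Echo→Foxtrot: 38.7 km
The shortest leg is Bravo–Charlie at 10.9 km.

Bravo–Charlie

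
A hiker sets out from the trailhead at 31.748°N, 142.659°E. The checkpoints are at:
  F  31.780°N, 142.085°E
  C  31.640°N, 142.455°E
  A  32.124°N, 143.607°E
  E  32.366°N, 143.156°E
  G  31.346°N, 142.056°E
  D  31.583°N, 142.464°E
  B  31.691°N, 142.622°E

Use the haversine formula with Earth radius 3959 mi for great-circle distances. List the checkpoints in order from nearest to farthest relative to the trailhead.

Distance from the trailhead at 31.748°N, 142.659°E to each:
B 31.691°N, 142.622°E: 4.5 mi
C 31.640°N, 142.455°E: 14.1 mi
D 31.583°N, 142.464°E: 16.2 mi
F 31.780°N, 142.085°E: 33.8 mi
G 31.346°N, 142.056°E: 45.1 mi
E 32.366°N, 143.156°E: 51.7 mi
A 32.124°N, 143.607°E: 61.4 mi

B, C, D, F, G, E, A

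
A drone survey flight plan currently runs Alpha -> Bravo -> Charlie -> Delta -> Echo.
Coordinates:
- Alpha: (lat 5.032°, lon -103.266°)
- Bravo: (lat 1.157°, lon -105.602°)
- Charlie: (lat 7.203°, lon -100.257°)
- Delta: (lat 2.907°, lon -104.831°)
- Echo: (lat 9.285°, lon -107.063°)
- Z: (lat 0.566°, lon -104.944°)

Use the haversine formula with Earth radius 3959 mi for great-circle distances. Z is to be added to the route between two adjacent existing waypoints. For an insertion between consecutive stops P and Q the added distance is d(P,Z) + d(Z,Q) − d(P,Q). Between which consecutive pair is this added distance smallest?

between Bravo and Charlie

Added distance for inserting Z between each consecutive pair:
Alpha–Bravo: 78.2 mi
Bravo–Charlie: 65.2 mi
Charlie–Delta: 290.2 mi
Delta–Echo: 315.2 mi
Smallest added distance is 65.2 mi, inserting between Bravo and Charlie.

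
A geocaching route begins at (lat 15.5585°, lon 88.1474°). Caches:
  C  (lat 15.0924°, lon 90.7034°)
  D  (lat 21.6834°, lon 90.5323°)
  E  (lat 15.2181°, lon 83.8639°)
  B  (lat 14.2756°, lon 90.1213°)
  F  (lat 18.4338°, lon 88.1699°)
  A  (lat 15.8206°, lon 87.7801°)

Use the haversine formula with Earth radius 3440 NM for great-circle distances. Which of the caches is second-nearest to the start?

Distance to each, sorted:
A: 26.4 NM
B: 138.0 NM
C: 150.6 NM
F: 172.6 NM
E: 248.8 NM
D: 391.9 NM
The second-nearest is B at 138.0 NM.

B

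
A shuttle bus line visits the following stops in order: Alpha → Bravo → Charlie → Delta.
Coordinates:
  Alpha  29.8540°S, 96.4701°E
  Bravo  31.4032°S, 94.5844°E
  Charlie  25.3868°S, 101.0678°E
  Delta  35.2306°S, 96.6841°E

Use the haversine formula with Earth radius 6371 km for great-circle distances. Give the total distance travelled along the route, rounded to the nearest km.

Leg distances:
Alpha→Bravo: 249.4 km  (cumulative 249.4 km)
Bravo→Charlie: 921.4 km  (cumulative 1170.8 km)
Charlie→Delta: 1172.3 km  (cumulative 2343.1 km)
Total route length ≈ 2343 km.

2343 km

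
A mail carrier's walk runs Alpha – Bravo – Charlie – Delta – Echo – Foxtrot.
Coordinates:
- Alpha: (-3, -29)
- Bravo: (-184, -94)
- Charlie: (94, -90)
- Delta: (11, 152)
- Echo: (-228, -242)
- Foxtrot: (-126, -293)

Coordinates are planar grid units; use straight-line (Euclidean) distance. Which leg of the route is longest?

Delta–Echo

Leg distances:
Alpha→Bravo: 192.3
Bravo→Charlie: 278.0
Charlie→Delta: 255.8
Delta→Echo: 460.8
Echo→Foxtrot: 114.0
The longest leg is Delta–Echo at 460.8.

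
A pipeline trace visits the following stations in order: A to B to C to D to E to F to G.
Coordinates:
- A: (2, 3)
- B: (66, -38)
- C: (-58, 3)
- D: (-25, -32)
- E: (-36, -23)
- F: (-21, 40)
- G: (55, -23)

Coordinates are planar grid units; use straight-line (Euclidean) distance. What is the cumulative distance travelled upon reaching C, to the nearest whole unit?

Leg distances:
A→B: 76.0  (cumulative 76.0)
B→C: 130.6  (cumulative 206.6)
Cumulative distance at C ≈ 207.

207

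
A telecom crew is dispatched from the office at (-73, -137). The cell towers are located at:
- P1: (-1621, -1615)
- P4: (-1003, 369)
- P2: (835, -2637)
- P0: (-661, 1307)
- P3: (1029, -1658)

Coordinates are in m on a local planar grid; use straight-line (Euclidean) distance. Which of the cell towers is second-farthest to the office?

Distances from the office ((-73, -137)):
P2: 2659.8 m
P1: 2140.3 m
P3: 1878.3 m
P0: 1559.1 m
P4: 1058.7 m
The second-farthest is P1 at 2140.3 m.

P1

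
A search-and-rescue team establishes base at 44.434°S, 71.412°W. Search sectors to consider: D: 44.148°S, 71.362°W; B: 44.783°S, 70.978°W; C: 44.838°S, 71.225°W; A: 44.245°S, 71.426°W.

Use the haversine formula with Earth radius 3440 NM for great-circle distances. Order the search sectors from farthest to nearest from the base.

Distances from the base:
B 44.783°S, 70.978°W: 28.0 NM
C 44.838°S, 71.225°W: 25.5 NM
D 44.148°S, 71.362°W: 17.3 NM
A 44.245°S, 71.426°W: 11.4 NM

B, C, D, A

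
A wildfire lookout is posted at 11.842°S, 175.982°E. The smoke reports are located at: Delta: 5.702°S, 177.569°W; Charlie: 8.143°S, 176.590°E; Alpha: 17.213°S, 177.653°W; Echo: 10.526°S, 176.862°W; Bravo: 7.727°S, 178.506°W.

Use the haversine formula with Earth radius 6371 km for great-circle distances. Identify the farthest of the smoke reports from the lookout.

Delta

Distance to each, sorted:
Delta: 983.8 km
Alpha: 908.6 km
Echo: 794.2 km
Bravo: 757.6 km
Charlie: 416.7 km
The farthest is Delta at 983.8 km.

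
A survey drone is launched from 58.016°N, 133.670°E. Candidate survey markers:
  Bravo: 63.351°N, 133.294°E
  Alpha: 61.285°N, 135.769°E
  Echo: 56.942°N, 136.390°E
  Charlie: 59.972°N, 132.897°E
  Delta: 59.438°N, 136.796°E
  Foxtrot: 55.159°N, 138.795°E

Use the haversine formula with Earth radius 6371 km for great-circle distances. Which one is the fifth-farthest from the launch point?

Charlie

Distances from the launch point (58.016°N, 133.670°E):
Bravo: 593.6 km
Foxtrot: 446.3 km
Alpha: 382.1 km
Delta: 239.9 km
Charlie: 222.0 km
Echo: 201.7 km
The fifth-farthest is Charlie at 222.0 km.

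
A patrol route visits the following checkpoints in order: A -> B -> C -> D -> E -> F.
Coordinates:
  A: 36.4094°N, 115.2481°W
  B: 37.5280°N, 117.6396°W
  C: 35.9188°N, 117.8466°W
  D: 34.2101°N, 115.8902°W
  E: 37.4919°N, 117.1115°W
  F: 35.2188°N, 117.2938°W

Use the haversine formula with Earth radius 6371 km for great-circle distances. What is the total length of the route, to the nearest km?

1321 km

Leg distances:
A→B: 246.2 km  (cumulative 246.2 km)
B→C: 179.9 km  (cumulative 426.1 km)
C→D: 260.4 km  (cumulative 686.4 km)
D→E: 381.1 km  (cumulative 1067.6 km)
E→F: 253.3 km  (cumulative 1320.9 km)
Total route length ≈ 1321 km.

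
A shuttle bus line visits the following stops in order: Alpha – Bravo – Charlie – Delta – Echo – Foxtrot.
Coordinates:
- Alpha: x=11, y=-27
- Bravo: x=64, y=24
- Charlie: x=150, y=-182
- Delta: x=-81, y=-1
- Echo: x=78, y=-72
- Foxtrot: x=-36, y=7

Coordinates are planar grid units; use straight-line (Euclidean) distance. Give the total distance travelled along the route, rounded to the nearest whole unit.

903

Leg distances:
Alpha→Bravo: 73.6  (cumulative 73.6)
Bravo→Charlie: 223.2  (cumulative 296.8)
Charlie→Delta: 293.5  (cumulative 590.2)
Delta→Echo: 174.1  (cumulative 764.4)
Echo→Foxtrot: 138.7  (cumulative 903.1)
Total route length ≈ 903.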